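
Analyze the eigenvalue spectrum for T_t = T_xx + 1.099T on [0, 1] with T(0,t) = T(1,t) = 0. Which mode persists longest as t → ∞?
Eigenvalues: λₙ = n²π²/1² - 1.099.
First three modes:
  n=1: λ₁ = π² - 1.099 ≈ 8.771
  n=2: λ₂ = 4π² - 1.099 ≈ 38.379
  n=3: λ₃ = 9π² - 1.099 ≈ 87.727
Since π² ≈ 9.87 > 1.099, all λₙ > 0.
The n=1 mode decays slowest → dominates as t → ∞.
Asymptotic: T ~ c₁ sin(πx/1) e^{-λ₁t} with decay rate λ₁ ≈ 8.771.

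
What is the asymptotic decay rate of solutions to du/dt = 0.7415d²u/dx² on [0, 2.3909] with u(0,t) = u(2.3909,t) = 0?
Eigenvalues: λₙ = 0.7415n²π²/2.3909².
First three modes:
  n=1: λ₁ = 0.7415π²/2.3909² ≈ 1.28
  n=2: λ₂ = 2.966π²/2.3909² ≈ 5.121 (4× faster decay)
  n=3: λ₃ = 6.6735π²/2.3909² ≈ 11.522 (9× faster decay)
As t → ∞, higher modes decay exponentially faster. The n=1 mode dominates: u ~ c₁ sin(πx/2.3909) e^{-λ₁t}.
Decay rate: λ₁ = 0.7415π²/2.3909² ≈ 1.28.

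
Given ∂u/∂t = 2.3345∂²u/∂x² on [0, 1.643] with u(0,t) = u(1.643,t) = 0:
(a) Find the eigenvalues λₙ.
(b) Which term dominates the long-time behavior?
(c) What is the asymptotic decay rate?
Eigenvalues: λₙ = 2.3345n²π²/1.643².
First three modes:
  n=1: λ₁ = 2.3345π²/1.643² ≈ 8.535
  n=2: λ₂ = 9.338π²/1.643² ≈ 34.141 (4× faster decay)
  n=3: λ₃ = 21.0105π²/1.643² ≈ 76.818 (9× faster decay)
As t → ∞, higher modes decay exponentially faster. The n=1 mode dominates: u ~ c₁ sin(πx/1.643) e^{-λ₁t}.
Decay rate: λ₁ = 2.3345π²/1.643² ≈ 8.535.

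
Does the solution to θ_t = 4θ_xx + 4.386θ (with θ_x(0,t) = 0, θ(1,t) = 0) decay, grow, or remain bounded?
θ → 0. Diffusion dominates reaction (r=4.386 < κπ²/(4L²)≈9.87); solution decays.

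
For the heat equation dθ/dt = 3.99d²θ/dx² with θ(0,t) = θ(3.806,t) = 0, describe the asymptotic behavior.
θ → 0. Heat diffuses out through both boundaries.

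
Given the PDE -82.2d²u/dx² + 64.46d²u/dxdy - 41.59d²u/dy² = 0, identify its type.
The second-order coefficients are A = -82.2, B = 64.46, C = -41.59. Since B² - 4AC = -9519.7004 < 0, this is an elliptic PDE.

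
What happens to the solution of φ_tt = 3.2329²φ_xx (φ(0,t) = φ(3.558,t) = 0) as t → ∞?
φ oscillates (no decay). Energy is conserved; the solution oscillates indefinitely as standing waves.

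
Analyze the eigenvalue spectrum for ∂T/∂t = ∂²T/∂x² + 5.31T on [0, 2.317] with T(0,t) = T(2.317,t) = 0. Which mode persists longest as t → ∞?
Eigenvalues: λₙ = n²π²/2.317² - 5.31.
First three modes:
  n=1: λ₁ = π²/2.317² - 5.31 ≈ -3.472
  n=2: λ₂ = 4π²/2.317² - 5.31 ≈ 2.044
  n=3: λ₃ = 9π²/2.317² - 5.31 ≈ 11.236
Since π²/2.317² ≈ 1.838 < 5.31, λ₁ < 0.
The n=1 mode grows fastest (−λₙ is largest for n=1) → dominates.
Asymptotic: T ~ c₁ sin(πx/2.317) e^{3.472t} (exponential growth at rate −λ₁ ≈ 3.472).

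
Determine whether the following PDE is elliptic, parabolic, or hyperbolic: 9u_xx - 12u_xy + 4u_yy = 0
Coefficients: A = 9, B = -12, C = 4. B² - 4AC = 0, which is zero, so the equation is parabolic.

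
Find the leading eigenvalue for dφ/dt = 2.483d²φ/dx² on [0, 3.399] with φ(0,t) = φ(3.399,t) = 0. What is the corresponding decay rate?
Eigenvalues: λₙ = 2.483n²π²/3.399².
First three modes:
  n=1: λ₁ = 2.483π²/3.399² ≈ 2.121
  n=2: λ₂ = 9.932π²/3.399² ≈ 8.485 (4× faster decay)
  n=3: λ₃ = 22.347π²/3.399² ≈ 19.09 (9× faster decay)
As t → ∞, higher modes decay exponentially faster. The n=1 mode dominates: φ ~ c₁ sin(πx/3.399) e^{-λ₁t}.
Decay rate: λ₁ = 2.483π²/3.399² ≈ 2.121.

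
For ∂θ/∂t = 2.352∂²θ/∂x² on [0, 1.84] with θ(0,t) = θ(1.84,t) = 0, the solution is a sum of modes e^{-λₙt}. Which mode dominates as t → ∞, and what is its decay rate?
Eigenvalues: λₙ = 2.352n²π²/1.84².
First three modes:
  n=1: λ₁ = 2.352π²/1.84² ≈ 6.856
  n=2: λ₂ = 9.408π²/1.84² ≈ 27.426 (4× faster decay)
  n=3: λ₃ = 21.168π²/1.84² ≈ 61.708 (9× faster decay)
As t → ∞, higher modes decay exponentially faster. The n=1 mode dominates: θ ~ c₁ sin(πx/1.84) e^{-λ₁t}.
Decay rate: λ₁ = 2.352π²/1.84² ≈ 6.856.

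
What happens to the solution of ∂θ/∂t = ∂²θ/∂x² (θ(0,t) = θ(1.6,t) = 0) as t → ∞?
θ → 0. Heat diffuses out through both boundaries.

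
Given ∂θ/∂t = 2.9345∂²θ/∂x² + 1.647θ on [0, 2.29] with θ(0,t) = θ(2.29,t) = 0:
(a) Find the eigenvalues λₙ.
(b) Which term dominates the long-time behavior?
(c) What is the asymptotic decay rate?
Eigenvalues: λₙ = 2.9345n²π²/2.29² - 1.647.
First three modes:
  n=1: λ₁ = 2.9345π²/2.29² - 1.647 ≈ 3.876
  n=2: λ₂ = 11.738π²/2.29² - 1.647 ≈ 20.444
  n=3: λ₃ = 26.4105π²/2.29² - 1.647 ≈ 48.059
Since 2.9345π²/2.29² ≈ 5.523 > 1.647, all λₙ > 0.
The n=1 mode decays slowest → dominates as t → ∞.
Asymptotic: θ ~ c₁ sin(πx/2.29) e^{-λ₁t} with decay rate λ₁ ≈ 3.876.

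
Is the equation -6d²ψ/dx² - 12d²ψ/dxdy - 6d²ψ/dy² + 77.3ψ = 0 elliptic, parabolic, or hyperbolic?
Computing B² - 4AC with A = -6, B = -12, C = -6: discriminant = 0 (zero). Answer: parabolic.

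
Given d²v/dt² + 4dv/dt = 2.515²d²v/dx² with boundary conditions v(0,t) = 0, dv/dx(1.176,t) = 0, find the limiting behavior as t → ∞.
v → 0. Damping (γ=4) dissipates energy; oscillations decay exponentially.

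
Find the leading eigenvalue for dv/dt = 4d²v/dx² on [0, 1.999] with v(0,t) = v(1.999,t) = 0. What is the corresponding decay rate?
Eigenvalues: λₙ = 4n²π²/1.999².
First three modes:
  n=1: λ₁ = 4π²/1.999² ≈ 9.879
  n=2: λ₂ = 16π²/1.999² ≈ 39.518 (4× faster decay)
  n=3: λ₃ = 36π²/1.999² ≈ 88.915 (9× faster decay)
As t → ∞, higher modes decay exponentially faster. The n=1 mode dominates: v ~ c₁ sin(πx/1.999) e^{-λ₁t}.
Decay rate: λ₁ = 4π²/1.999² ≈ 9.879.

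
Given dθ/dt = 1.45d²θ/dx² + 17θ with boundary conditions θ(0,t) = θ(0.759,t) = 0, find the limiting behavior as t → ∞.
θ → 0. Diffusion dominates reaction (r=17 < κπ²/L²≈24.84); solution decays.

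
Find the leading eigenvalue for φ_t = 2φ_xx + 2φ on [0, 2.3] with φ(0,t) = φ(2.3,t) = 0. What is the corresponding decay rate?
Eigenvalues: λₙ = 2n²π²/2.3² - 2.
First three modes:
  n=1: λ₁ = 2π²/2.3² - 2 ≈ 1.731
  n=2: λ₂ = 8π²/2.3² - 2 ≈ 12.926
  n=3: λ₃ = 18π²/2.3² - 2 ≈ 31.583
Since 2π²/2.3² ≈ 3.731 > 2, all λₙ > 0.
The n=1 mode decays slowest → dominates as t → ∞.
Asymptotic: φ ~ c₁ sin(πx/2.3) e^{-λ₁t} with decay rate λ₁ ≈ 1.731.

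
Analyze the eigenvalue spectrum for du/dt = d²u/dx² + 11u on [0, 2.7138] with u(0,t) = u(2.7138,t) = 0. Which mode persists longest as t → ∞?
Eigenvalues: λₙ = n²π²/2.7138² - 11.
First three modes:
  n=1: λ₁ = π²/2.7138² - 11 ≈ -9.66
  n=2: λ₂ = 4π²/2.7138² - 11 ≈ -5.64
  n=3: λ₃ = 9π²/2.7138² - 11 ≈ 1.061
Since π²/2.7138² ≈ 1.34 < 11, λ₁ < 0.
The n=1 mode grows fastest (−λₙ is largest for n=1) → dominates.
Asymptotic: u ~ c₁ sin(πx/2.7138) e^{9.66t} (exponential growth at rate −λ₁ ≈ 9.66).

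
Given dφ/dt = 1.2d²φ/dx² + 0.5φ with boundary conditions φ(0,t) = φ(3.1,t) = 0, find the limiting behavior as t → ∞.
φ → 0. Diffusion dominates reaction (r=0.5 < κπ²/L²≈1.23); solution decays.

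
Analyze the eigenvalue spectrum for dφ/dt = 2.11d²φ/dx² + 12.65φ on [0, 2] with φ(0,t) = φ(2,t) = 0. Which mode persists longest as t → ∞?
Eigenvalues: λₙ = 2.11n²π²/2² - 12.65.
First three modes:
  n=1: λ₁ = 2.11π²/2² - 12.65 ≈ -7.444
  n=2: λ₂ = 8.44π²/2² - 12.65 ≈ 8.175
  n=3: λ₃ = 18.99π²/2² - 12.65 ≈ 34.206
Since 2.11π²/2² ≈ 5.206 < 12.65, λ₁ < 0.
The n=1 mode grows fastest (−λₙ is largest for n=1) → dominates.
Asymptotic: φ ~ c₁ sin(πx/2) e^{7.444t} (exponential growth at rate −λ₁ ≈ 7.444).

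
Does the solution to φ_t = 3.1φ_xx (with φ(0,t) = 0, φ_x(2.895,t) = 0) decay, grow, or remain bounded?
φ → 0. Heat escapes through the Dirichlet boundary.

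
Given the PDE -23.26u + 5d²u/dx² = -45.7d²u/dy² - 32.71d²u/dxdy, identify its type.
Rewriting in standard form: 5d²u/dx² + 32.71d²u/dxdy + 45.7d²u/dy² - 23.26u = 0. The second-order coefficients are A = 5, B = 32.71, C = 45.7. Since B² - 4AC = 155.9441 > 0, this is a hyperbolic PDE.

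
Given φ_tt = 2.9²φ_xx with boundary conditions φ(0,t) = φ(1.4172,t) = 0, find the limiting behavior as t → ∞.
φ oscillates (no decay). Energy is conserved; the solution oscillates indefinitely as standing waves.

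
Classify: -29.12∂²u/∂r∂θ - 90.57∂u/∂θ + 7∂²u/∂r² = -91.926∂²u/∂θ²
Rewriting in standard form: 7∂²u/∂r² - 29.12∂²u/∂r∂θ + 91.926∂²u/∂θ² - 90.57∂u/∂θ = 0. Elliptic (discriminant = -1725.9536).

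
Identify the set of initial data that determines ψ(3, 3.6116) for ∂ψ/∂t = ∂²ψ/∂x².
The entire real line. The heat equation has infinite propagation speed: any initial disturbance instantly affects all points (though exponentially small far away).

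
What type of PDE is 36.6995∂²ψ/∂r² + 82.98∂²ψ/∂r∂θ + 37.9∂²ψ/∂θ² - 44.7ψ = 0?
With A = 36.6995, B = 82.98, C = 37.9, the discriminant is 1322.0362. This is a hyperbolic PDE.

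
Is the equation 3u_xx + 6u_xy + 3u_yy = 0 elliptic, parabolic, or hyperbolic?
Computing B² - 4AC with A = 3, B = 6, C = 3: discriminant = 0 (zero). Answer: parabolic.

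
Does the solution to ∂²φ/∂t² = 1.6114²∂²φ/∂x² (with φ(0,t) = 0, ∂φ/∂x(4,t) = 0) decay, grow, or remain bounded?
φ oscillates (no decay). Energy is conserved; the solution oscillates indefinitely as standing waves.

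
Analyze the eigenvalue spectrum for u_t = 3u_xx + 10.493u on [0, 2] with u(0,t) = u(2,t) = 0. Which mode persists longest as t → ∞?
Eigenvalues: λₙ = 3n²π²/2² - 10.493.
First three modes:
  n=1: λ₁ = 3π²/2² - 10.493 ≈ -3.091
  n=2: λ₂ = 12π²/2² - 10.493 ≈ 19.116
  n=3: λ₃ = 27π²/2² - 10.493 ≈ 56.127
Since 3π²/2² ≈ 7.402 < 10.493, λ₁ < 0.
The n=1 mode grows fastest (−λₙ is largest for n=1) → dominates.
Asymptotic: u ~ c₁ sin(πx/2) e^{3.091t} (exponential growth at rate −λ₁ ≈ 3.091).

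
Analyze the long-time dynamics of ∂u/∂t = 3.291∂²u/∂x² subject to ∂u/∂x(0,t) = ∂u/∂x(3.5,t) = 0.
Long-time behavior: u → constant (steady state). Heat is conserved (no flux at boundaries); solution approaches the spatial average.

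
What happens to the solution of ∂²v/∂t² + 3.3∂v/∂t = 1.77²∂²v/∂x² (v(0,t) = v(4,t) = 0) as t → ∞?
v → 0. Damping (γ=3.3) dissipates energy; oscillations decay exponentially.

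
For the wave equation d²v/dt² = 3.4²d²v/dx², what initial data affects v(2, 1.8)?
Domain of dependence: [-4.12, 8.12]. Signals travel at speed 3.4, so data within |x - 2| ≤ 3.4·1.8 = 6.12 can reach the point.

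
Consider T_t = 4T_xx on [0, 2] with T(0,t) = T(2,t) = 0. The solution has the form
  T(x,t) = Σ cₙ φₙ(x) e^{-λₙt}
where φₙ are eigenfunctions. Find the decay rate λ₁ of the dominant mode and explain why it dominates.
Eigenvalues: λₙ = 4n²π²/2².
First three modes:
  n=1: λ₁ = 4π²/2² ≈ 9.87
  n=2: λ₂ = 16π²/2² ≈ 39.478 (4× faster decay)
  n=3: λ₃ = 36π²/2² ≈ 88.826 (9× faster decay)
As t → ∞, higher modes decay exponentially faster. The n=1 mode dominates: T ~ c₁ sin(πx/2) e^{-λ₁t}.
Decay rate: λ₁ = 4π²/2² ≈ 9.87.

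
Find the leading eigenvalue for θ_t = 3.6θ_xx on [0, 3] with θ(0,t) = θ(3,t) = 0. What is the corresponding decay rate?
Eigenvalues: λₙ = 3.6n²π²/3².
First three modes:
  n=1: λ₁ = 3.6π²/3² ≈ 3.948
  n=2: λ₂ = 14.4π²/3² ≈ 15.791 (4× faster decay)
  n=3: λ₃ = 32.4π²/3² ≈ 35.531 (9× faster decay)
As t → ∞, higher modes decay exponentially faster. The n=1 mode dominates: θ ~ c₁ sin(πx/3) e^{-λ₁t}.
Decay rate: λ₁ = 3.6π²/3² ≈ 3.948.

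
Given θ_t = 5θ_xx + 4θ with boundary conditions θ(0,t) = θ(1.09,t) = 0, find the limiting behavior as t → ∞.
θ → 0. Diffusion dominates reaction (r=4 < κπ²/L²≈41.54); solution decays.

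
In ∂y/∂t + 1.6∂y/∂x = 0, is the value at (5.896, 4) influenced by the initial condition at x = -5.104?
No. Only data at x = -0.504 affects (5.896, 4). Advection has one-way propagation along characteristics.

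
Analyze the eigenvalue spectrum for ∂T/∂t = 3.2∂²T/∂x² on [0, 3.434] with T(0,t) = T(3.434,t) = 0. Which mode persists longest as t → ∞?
Eigenvalues: λₙ = 3.2n²π²/3.434².
First three modes:
  n=1: λ₁ = 3.2π²/3.434² ≈ 2.678
  n=2: λ₂ = 12.8π²/3.434² ≈ 10.713 (4× faster decay)
  n=3: λ₃ = 28.8π²/3.434² ≈ 24.104 (9× faster decay)
As t → ∞, higher modes decay exponentially faster. The n=1 mode dominates: T ~ c₁ sin(πx/3.434) e^{-λ₁t}.
Decay rate: λ₁ = 3.2π²/3.434² ≈ 2.678.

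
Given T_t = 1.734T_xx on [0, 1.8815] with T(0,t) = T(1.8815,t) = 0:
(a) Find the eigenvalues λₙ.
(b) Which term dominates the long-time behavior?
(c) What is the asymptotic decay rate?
Eigenvalues: λₙ = 1.734n²π²/1.8815².
First three modes:
  n=1: λ₁ = 1.734π²/1.8815² ≈ 4.834
  n=2: λ₂ = 6.936π²/1.8815² ≈ 19.338 (4× faster decay)
  n=3: λ₃ = 15.606π²/1.8815² ≈ 43.509 (9× faster decay)
As t → ∞, higher modes decay exponentially faster. The n=1 mode dominates: T ~ c₁ sin(πx/1.8815) e^{-λ₁t}.
Decay rate: λ₁ = 1.734π²/1.8815² ≈ 4.834.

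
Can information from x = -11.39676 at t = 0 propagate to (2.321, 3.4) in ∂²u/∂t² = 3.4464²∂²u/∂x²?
No. The domain of dependence is [-9.39676, 14.03876], and -11.39676 is outside this interval.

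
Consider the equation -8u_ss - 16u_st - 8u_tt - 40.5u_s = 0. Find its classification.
Parabolic. (A = -8, B = -16, C = -8 gives B² - 4AC = 0.)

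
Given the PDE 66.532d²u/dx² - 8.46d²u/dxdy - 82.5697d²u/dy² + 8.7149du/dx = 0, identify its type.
The second-order coefficients are A = 66.532, B = -8.46, C = -82.5697. Since B² - 4AC = 22045.6807216 > 0, this is a hyperbolic PDE.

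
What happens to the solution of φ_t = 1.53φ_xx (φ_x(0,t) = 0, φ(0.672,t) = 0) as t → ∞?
φ → 0. Heat escapes through the Dirichlet boundary.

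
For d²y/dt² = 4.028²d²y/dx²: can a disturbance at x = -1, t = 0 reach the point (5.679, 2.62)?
Yes. The domain of dependence is [-4.87436, 16.23236], and -1 ∈ [-4.87436, 16.23236].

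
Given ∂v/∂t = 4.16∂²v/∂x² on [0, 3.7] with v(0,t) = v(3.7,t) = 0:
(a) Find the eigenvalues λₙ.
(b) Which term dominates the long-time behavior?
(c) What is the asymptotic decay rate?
Eigenvalues: λₙ = 4.16n²π²/3.7².
First three modes:
  n=1: λ₁ = 4.16π²/3.7² ≈ 2.999
  n=2: λ₂ = 16.64π²/3.7² ≈ 11.996 (4× faster decay)
  n=3: λ₃ = 37.44π²/3.7² ≈ 26.992 (9× faster decay)
As t → ∞, higher modes decay exponentially faster. The n=1 mode dominates: v ~ c₁ sin(πx/3.7) e^{-λ₁t}.
Decay rate: λ₁ = 4.16π²/3.7² ≈ 2.999.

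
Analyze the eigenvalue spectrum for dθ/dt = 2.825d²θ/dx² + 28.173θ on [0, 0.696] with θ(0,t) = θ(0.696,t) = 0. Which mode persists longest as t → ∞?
Eigenvalues: λₙ = 2.825n²π²/0.696² - 28.173.
First three modes:
  n=1: λ₁ = 2.825π²/0.696² - 28.173 ≈ 29.384
  n=2: λ₂ = 11.3π²/0.696² - 28.173 ≈ 202.056
  n=3: λ₃ = 25.425π²/0.696² - 28.173 ≈ 489.842
Since 2.825π²/0.696² ≈ 57.557 > 28.173, all λₙ > 0.
The n=1 mode decays slowest → dominates as t → ∞.
Asymptotic: θ ~ c₁ sin(πx/0.696) e^{-λ₁t} with decay rate λ₁ ≈ 29.384.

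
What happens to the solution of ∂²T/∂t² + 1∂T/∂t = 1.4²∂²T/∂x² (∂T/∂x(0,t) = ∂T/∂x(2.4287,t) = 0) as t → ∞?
T → constant (steady state). Damping (γ=1) dissipates the nonconstant modes; with Neumann BCs the spatial average obeys M''+γM'=0 and tends to a finite limit.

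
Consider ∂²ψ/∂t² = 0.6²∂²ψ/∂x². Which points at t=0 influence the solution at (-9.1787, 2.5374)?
Domain of dependence: [-10.70114, -7.65626]. Signals travel at speed 0.6, so data within |x - -9.1787| ≤ 0.6·2.5374 = 1.52244 can reach the point.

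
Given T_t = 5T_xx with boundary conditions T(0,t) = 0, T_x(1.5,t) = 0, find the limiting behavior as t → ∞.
T → 0. Heat escapes through the Dirichlet boundary.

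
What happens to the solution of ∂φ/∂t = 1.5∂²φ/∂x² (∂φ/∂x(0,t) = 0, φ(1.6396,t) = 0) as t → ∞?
φ → 0. Heat escapes through the Dirichlet boundary.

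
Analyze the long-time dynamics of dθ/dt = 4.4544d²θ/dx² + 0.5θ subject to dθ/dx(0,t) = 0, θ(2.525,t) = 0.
Long-time behavior: θ → 0. Diffusion dominates reaction (r=0.5 < κπ²/(4L²)≈1.72); solution decays.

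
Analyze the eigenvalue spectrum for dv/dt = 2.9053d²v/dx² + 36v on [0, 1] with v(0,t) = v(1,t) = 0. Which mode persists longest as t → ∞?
Eigenvalues: λₙ = 2.9053n²π²/1² - 36.
First three modes:
  n=1: λ₁ = 2.9053π² - 36 ≈ -7.326
  n=2: λ₂ = 11.6212π² - 36 ≈ 78.697
  n=3: λ₃ = 26.1477π² - 36 ≈ 222.067
Since 2.9053π² ≈ 28.674 < 36, λ₁ < 0.
The n=1 mode grows fastest (−λₙ is largest for n=1) → dominates.
Asymptotic: v ~ c₁ sin(πx/1) e^{7.326t} (exponential growth at rate −λ₁ ≈ 7.326).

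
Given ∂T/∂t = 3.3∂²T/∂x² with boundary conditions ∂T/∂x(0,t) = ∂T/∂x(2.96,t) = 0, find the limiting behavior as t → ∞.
T → constant (steady state). Heat is conserved (no flux at boundaries); solution approaches the spatial average.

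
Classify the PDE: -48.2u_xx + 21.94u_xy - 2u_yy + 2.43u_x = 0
A = -48.2, B = 21.94, C = -2. Discriminant B² - 4AC = 95.7636. Since 95.7636 > 0, hyperbolic.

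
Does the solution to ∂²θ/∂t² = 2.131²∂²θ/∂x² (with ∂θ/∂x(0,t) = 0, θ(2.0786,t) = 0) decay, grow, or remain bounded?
θ oscillates (no decay). Energy is conserved; the solution oscillates indefinitely as standing waves.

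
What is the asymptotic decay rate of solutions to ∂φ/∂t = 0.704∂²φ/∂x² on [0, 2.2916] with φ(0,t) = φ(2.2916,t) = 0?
Eigenvalues: λₙ = 0.704n²π²/2.2916².
First three modes:
  n=1: λ₁ = 0.704π²/2.2916² ≈ 1.323
  n=2: λ₂ = 2.816π²/2.2916² ≈ 5.292 (4× faster decay)
  n=3: λ₃ = 6.336π²/2.2916² ≈ 11.908 (9× faster decay)
As t → ∞, higher modes decay exponentially faster. The n=1 mode dominates: φ ~ c₁ sin(πx/2.2916) e^{-λ₁t}.
Decay rate: λ₁ = 0.704π²/2.2916² ≈ 1.323.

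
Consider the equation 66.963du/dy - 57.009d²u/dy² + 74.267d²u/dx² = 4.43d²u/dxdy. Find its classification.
Rewriting in standard form: 74.267d²u/dx² - 4.43d²u/dxdy - 57.009d²u/dy² + 66.963du/dy = 0. Hyperbolic. (A = 74.267, B = -4.43, C = -57.009 gives B² - 4AC = 16955.174512.)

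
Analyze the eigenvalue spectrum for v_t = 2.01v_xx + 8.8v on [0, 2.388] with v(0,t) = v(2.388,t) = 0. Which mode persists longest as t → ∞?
Eigenvalues: λₙ = 2.01n²π²/2.388² - 8.8.
First three modes:
  n=1: λ₁ = 2.01π²/2.388² - 8.8 ≈ -5.321
  n=2: λ₂ = 8.04π²/2.388² - 8.8 ≈ 5.115
  n=3: λ₃ = 18.09π²/2.388² - 8.8 ≈ 22.509
Since 2.01π²/2.388² ≈ 3.479 < 8.8, λ₁ < 0.
The n=1 mode grows fastest (−λₙ is largest for n=1) → dominates.
Asymptotic: v ~ c₁ sin(πx/2.388) e^{5.321t} (exponential growth at rate −λ₁ ≈ 5.321).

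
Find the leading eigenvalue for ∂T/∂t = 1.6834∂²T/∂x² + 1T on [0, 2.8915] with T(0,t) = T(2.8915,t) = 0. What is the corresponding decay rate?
Eigenvalues: λₙ = 1.6834n²π²/2.8915² - 1.
First three modes:
  n=1: λ₁ = 1.6834π²/2.8915² - 1 ≈ 0.987
  n=2: λ₂ = 6.7336π²/2.8915² - 1 ≈ 6.949
  n=3: λ₃ = 15.1506π²/2.8915² - 1 ≈ 16.885
Since 1.6834π²/2.8915² ≈ 1.987 > 1, all λₙ > 0.
The n=1 mode decays slowest → dominates as t → ∞.
Asymptotic: T ~ c₁ sin(πx/2.8915) e^{-λ₁t} with decay rate λ₁ ≈ 0.987.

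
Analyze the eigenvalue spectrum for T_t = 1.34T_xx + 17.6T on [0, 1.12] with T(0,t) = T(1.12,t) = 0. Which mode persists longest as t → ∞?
Eigenvalues: λₙ = 1.34n²π²/1.12² - 17.6.
First three modes:
  n=1: λ₁ = 1.34π²/1.12² - 17.6 ≈ -7.057
  n=2: λ₂ = 5.36π²/1.12² - 17.6 ≈ 24.572
  n=3: λ₃ = 12.06π²/1.12² - 17.6 ≈ 77.288
Since 1.34π²/1.12² ≈ 10.543 < 17.6, λ₁ < 0.
The n=1 mode grows fastest (−λₙ is largest for n=1) → dominates.
Asymptotic: T ~ c₁ sin(πx/1.12) e^{7.057t} (exponential growth at rate −λ₁ ≈ 7.057).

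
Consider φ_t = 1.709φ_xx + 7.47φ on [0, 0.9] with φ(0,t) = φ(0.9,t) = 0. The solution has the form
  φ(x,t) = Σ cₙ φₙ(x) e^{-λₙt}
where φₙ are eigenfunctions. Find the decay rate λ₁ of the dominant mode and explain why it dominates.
Eigenvalues: λₙ = 1.709n²π²/0.9² - 7.47.
First three modes:
  n=1: λ₁ = 1.709π²/0.9² - 7.47 ≈ 13.354
  n=2: λ₂ = 6.836π²/0.9² - 7.47 ≈ 75.825
  n=3: λ₃ = 15.381π²/0.9² - 7.47 ≈ 179.943
Since 1.709π²/0.9² ≈ 20.824 > 7.47, all λₙ > 0.
The n=1 mode decays slowest → dominates as t → ∞.
Asymptotic: φ ~ c₁ sin(πx/0.9) e^{-λ₁t} with decay rate λ₁ ≈ 13.354.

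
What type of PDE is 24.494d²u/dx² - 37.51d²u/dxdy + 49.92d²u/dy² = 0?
With A = 24.494, B = -37.51, C = 49.92, the discriminant is -3483.96182. This is an elliptic PDE.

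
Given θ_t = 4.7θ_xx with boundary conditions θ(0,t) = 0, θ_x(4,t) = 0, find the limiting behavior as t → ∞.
θ → 0. Heat escapes through the Dirichlet boundary.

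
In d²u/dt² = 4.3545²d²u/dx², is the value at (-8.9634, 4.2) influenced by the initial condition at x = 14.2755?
No. The domain of dependence is [-27.2523, 9.3255], and 14.2755 is outside this interval.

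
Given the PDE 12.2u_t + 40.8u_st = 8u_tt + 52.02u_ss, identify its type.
Rewriting in standard form: -52.02u_ss + 40.8u_st - 8u_tt + 12.2u_t = 0. The second-order coefficients are A = -52.02, B = 40.8, C = -8. Since B² - 4AC = 0 = 0, this is a parabolic PDE.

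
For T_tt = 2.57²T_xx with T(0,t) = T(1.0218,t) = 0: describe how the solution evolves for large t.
T oscillates (no decay). Energy is conserved; the solution oscillates indefinitely as standing waves.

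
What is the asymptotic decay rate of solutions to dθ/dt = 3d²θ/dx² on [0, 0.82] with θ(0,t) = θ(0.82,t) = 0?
Eigenvalues: λₙ = 3n²π²/0.82².
First three modes:
  n=1: λ₁ = 3π²/0.82² ≈ 44.035
  n=2: λ₂ = 12π²/0.82² ≈ 176.138 (4× faster decay)
  n=3: λ₃ = 27π²/0.82² ≈ 396.311 (9× faster decay)
As t → ∞, higher modes decay exponentially faster. The n=1 mode dominates: θ ~ c₁ sin(πx/0.82) e^{-λ₁t}.
Decay rate: λ₁ = 3π²/0.82² ≈ 44.035.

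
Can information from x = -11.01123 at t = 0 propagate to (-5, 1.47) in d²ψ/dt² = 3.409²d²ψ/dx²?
No. The domain of dependence is [-10.01123, 0.01123], and -11.01123 is outside this interval.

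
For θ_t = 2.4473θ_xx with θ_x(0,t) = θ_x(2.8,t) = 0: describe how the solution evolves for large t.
θ → constant (steady state). Heat is conserved (no flux at boundaries); solution approaches the spatial average.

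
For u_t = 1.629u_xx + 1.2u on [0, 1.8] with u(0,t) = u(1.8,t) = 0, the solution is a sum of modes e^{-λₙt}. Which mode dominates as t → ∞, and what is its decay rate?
Eigenvalues: λₙ = 1.629n²π²/1.8² - 1.2.
First three modes:
  n=1: λ₁ = 1.629π²/1.8² - 1.2 ≈ 3.762
  n=2: λ₂ = 6.516π²/1.8² - 1.2 ≈ 18.649
  n=3: λ₃ = 14.661π²/1.8² - 1.2 ≈ 43.46
Since 1.629π²/1.8² ≈ 4.962 > 1.2, all λₙ > 0.
The n=1 mode decays slowest → dominates as t → ∞.
Asymptotic: u ~ c₁ sin(πx/1.8) e^{-λ₁t} with decay rate λ₁ ≈ 3.762.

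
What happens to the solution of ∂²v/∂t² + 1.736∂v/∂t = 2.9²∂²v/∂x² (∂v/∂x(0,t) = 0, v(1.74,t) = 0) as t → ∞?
v → 0. Damping (γ=1.736) dissipates energy; oscillations decay exponentially.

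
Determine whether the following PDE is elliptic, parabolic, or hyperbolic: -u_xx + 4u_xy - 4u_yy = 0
Coefficients: A = -1, B = 4, C = -4. B² - 4AC = 0, which is zero, so the equation is parabolic.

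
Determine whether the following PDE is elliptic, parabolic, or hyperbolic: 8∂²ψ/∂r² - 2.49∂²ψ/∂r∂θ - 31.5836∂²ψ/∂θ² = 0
Coefficients: A = 8, B = -2.49, C = -31.5836. B² - 4AC = 1016.8753, which is positive, so the equation is hyperbolic.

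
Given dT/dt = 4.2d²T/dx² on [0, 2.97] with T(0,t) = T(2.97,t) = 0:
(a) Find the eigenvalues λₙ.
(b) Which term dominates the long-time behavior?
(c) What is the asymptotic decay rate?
Eigenvalues: λₙ = 4.2n²π²/2.97².
First three modes:
  n=1: λ₁ = 4.2π²/2.97² ≈ 4.699
  n=2: λ₂ = 16.8π²/2.97² ≈ 18.797 (4× faster decay)
  n=3: λ₃ = 37.8π²/2.97² ≈ 42.294 (9× faster decay)
As t → ∞, higher modes decay exponentially faster. The n=1 mode dominates: T ~ c₁ sin(πx/2.97) e^{-λ₁t}.
Decay rate: λ₁ = 4.2π²/2.97² ≈ 4.699.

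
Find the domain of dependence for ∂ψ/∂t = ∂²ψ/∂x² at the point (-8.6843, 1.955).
The entire real line. The heat equation has infinite propagation speed: any initial disturbance instantly affects all points (though exponentially small far away).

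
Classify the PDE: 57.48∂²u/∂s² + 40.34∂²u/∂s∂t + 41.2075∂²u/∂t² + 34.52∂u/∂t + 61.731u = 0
A = 57.48, B = 40.34, C = 41.2075. Discriminant B² - 4AC = -7847.1128. Since -7847.1128 < 0, elliptic.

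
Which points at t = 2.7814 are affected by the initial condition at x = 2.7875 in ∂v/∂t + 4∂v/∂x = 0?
At x = 13.9131. The characteristic carries data from (2.7875, 0) to (13.9131, 2.7814).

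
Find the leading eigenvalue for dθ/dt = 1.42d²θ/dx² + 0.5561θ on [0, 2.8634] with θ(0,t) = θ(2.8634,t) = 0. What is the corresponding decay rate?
Eigenvalues: λₙ = 1.42n²π²/2.8634² - 0.5561.
First three modes:
  n=1: λ₁ = 1.42π²/2.8634² - 0.5561 ≈ 1.153
  n=2: λ₂ = 5.68π²/2.8634² - 0.5561 ≈ 6.281
  n=3: λ₃ = 12.78π²/2.8634² - 0.5561 ≈ 14.828
Since 1.42π²/2.8634² ≈ 1.709 > 0.5561, all λₙ > 0.
The n=1 mode decays slowest → dominates as t → ∞.
Asymptotic: θ ~ c₁ sin(πx/2.8634) e^{-λ₁t} with decay rate λ₁ ≈ 1.153.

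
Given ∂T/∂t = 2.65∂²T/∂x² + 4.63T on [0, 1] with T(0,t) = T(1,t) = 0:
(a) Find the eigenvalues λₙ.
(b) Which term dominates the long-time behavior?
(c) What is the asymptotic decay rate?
Eigenvalues: λₙ = 2.65n²π²/1² - 4.63.
First three modes:
  n=1: λ₁ = 2.65π² - 4.63 ≈ 21.524
  n=2: λ₂ = 10.6π² - 4.63 ≈ 99.988
  n=3: λ₃ = 23.85π² - 4.63 ≈ 230.76
Since 2.65π² ≈ 26.154 > 4.63, all λₙ > 0.
The n=1 mode decays slowest → dominates as t → ∞.
Asymptotic: T ~ c₁ sin(πx/1) e^{-λ₁t} with decay rate λ₁ ≈ 21.524.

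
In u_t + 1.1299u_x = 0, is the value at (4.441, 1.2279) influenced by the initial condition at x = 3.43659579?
No. Only data at x = 3.05359579 affects (4.441, 1.2279). Advection has one-way propagation along characteristics.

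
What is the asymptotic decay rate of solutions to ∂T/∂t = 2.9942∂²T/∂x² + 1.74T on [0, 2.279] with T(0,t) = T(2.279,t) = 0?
Eigenvalues: λₙ = 2.9942n²π²/2.279² - 1.74.
First three modes:
  n=1: λ₁ = 2.9942π²/2.279² - 1.74 ≈ 3.95
  n=2: λ₂ = 11.9768π²/2.279² - 1.74 ≈ 21.019
  n=3: λ₃ = 26.9478π²/2.279² - 1.74 ≈ 49.468
Since 2.9942π²/2.279² ≈ 5.69 > 1.74, all λₙ > 0.
The n=1 mode decays slowest → dominates as t → ∞.
Asymptotic: T ~ c₁ sin(πx/2.279) e^{-λ₁t} with decay rate λ₁ ≈ 3.95.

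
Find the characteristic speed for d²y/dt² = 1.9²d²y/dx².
Speed = 1.9. Information travels along characteristics x = x₀ ± 1.9t.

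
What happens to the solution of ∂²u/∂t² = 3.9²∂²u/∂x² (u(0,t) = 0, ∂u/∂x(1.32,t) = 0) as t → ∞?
u oscillates (no decay). Energy is conserved; the solution oscillates indefinitely as standing waves.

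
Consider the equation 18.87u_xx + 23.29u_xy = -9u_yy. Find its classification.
Rewriting in standard form: 18.87u_xx + 23.29u_xy + 9u_yy = 0. Elliptic. (A = 18.87, B = 23.29, C = 9 gives B² - 4AC = -136.8959.)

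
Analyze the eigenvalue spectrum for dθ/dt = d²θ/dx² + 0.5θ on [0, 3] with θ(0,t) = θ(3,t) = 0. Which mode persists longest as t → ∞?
Eigenvalues: λₙ = n²π²/3² - 0.5.
First three modes:
  n=1: λ₁ = π²/3² - 0.5 ≈ 0.597
  n=2: λ₂ = 4π²/3² - 0.5 ≈ 3.886
  n=3: λ₃ = 9π²/3² - 0.5 ≈ 9.37
Since π²/3² ≈ 1.097 > 0.5, all λₙ > 0.
The n=1 mode decays slowest → dominates as t → ∞.
Asymptotic: θ ~ c₁ sin(πx/3) e^{-λ₁t} with decay rate λ₁ ≈ 0.597.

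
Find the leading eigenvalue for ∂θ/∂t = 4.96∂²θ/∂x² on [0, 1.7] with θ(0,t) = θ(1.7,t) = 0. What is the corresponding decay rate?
Eigenvalues: λₙ = 4.96n²π²/1.7².
First three modes:
  n=1: λ₁ = 4.96π²/1.7² ≈ 16.939
  n=2: λ₂ = 19.84π²/1.7² ≈ 67.755 (4× faster decay)
  n=3: λ₃ = 44.64π²/1.7² ≈ 152.45 (9× faster decay)
As t → ∞, higher modes decay exponentially faster. The n=1 mode dominates: θ ~ c₁ sin(πx/1.7) e^{-λ₁t}.
Decay rate: λ₁ = 4.96π²/1.7² ≈ 16.939.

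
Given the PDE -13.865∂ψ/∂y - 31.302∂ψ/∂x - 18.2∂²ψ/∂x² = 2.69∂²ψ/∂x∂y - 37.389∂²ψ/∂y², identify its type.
Rewriting in standard form: -18.2∂²ψ/∂x² - 2.69∂²ψ/∂x∂y + 37.389∂²ψ/∂y² - 31.302∂ψ/∂x - 13.865∂ψ/∂y = 0. The second-order coefficients are A = -18.2, B = -2.69, C = 37.389. Since B² - 4AC = 2729.1553 > 0, this is a hyperbolic PDE.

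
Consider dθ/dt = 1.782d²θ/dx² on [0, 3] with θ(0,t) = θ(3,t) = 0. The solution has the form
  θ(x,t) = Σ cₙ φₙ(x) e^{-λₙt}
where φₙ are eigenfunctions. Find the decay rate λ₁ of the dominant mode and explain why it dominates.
Eigenvalues: λₙ = 1.782n²π²/3².
First three modes:
  n=1: λ₁ = 1.782π²/3² ≈ 1.954
  n=2: λ₂ = 7.128π²/3² ≈ 7.817 (4× faster decay)
  n=3: λ₃ = 16.038π²/3² ≈ 17.588 (9× faster decay)
As t → ∞, higher modes decay exponentially faster. The n=1 mode dominates: θ ~ c₁ sin(πx/3) e^{-λ₁t}.
Decay rate: λ₁ = 1.782π²/3² ≈ 1.954.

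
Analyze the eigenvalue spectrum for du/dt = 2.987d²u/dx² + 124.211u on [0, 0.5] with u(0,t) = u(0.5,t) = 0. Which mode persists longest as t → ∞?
Eigenvalues: λₙ = 2.987n²π²/0.5² - 124.211.
First three modes:
  n=1: λ₁ = 2.987π²/0.5² - 124.211 ≈ -6.289
  n=2: λ₂ = 11.948π²/0.5² - 124.211 ≈ 347.477
  n=3: λ₃ = 26.883π²/0.5² - 124.211 ≈ 937.087
Since 2.987π²/0.5² ≈ 117.922 < 124.211, λ₁ < 0.
The n=1 mode grows fastest (−λₙ is largest for n=1) → dominates.
Asymptotic: u ~ c₁ sin(πx/0.5) e^{6.289t} (exponential growth at rate −λ₁ ≈ 6.289).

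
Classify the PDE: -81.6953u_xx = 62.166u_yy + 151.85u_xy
Rewriting in standard form: -81.6953u_xx - 151.85u_xy - 62.166u_yy = 0. A = -81.6953, B = -151.85, C = -62.166. Discriminant B² - 4AC = 2743.7424208. Since 2743.7424208 > 0, hyperbolic.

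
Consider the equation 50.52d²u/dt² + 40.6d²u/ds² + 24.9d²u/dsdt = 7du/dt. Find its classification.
Rewriting in standard form: 40.6d²u/ds² + 24.9d²u/dsdt + 50.52d²u/dt² - 7du/dt = 0. Elliptic. (A = 40.6, B = 24.9, C = 50.52 gives B² - 4AC = -7584.438.)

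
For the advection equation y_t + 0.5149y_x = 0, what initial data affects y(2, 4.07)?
A single point: x = -0.095643. The characteristic through (2, 4.07) is x - 0.5149t = const, so x = 2 - 0.5149·4.07 = -0.095643.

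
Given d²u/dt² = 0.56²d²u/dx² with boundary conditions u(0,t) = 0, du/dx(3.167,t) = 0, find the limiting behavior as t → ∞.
u oscillates (no decay). Energy is conserved; the solution oscillates indefinitely as standing waves.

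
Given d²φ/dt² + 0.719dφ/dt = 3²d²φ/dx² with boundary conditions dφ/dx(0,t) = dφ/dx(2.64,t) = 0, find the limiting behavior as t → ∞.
φ → constant (steady state). Damping (γ=0.719) dissipates the nonconstant modes; with Neumann BCs the spatial average obeys M''+γM'=0 and tends to a finite limit.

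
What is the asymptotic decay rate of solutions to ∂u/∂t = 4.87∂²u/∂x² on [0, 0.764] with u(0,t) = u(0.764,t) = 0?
Eigenvalues: λₙ = 4.87n²π²/0.764².
First three modes:
  n=1: λ₁ = 4.87π²/0.764² ≈ 82.346
  n=2: λ₂ = 19.48π²/0.764² ≈ 329.384 (4× faster decay)
  n=3: λ₃ = 43.83π²/0.764² ≈ 741.113 (9× faster decay)
As t → ∞, higher modes decay exponentially faster. The n=1 mode dominates: u ~ c₁ sin(πx/0.764) e^{-λ₁t}.
Decay rate: λ₁ = 4.87π²/0.764² ≈ 82.346.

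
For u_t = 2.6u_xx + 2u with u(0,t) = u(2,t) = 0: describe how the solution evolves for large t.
u → 0. Diffusion dominates reaction (r=2 < κπ²/L²≈6.42); solution decays.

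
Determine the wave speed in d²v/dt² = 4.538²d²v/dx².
Speed = 4.538. Information travels along characteristics x = x₀ ± 4.538t.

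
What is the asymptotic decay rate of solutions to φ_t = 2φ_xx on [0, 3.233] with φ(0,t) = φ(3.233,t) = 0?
Eigenvalues: λₙ = 2n²π²/3.233².
First three modes:
  n=1: λ₁ = 2π²/3.233² ≈ 1.889
  n=2: λ₂ = 8π²/3.233² ≈ 7.554 (4× faster decay)
  n=3: λ₃ = 18π²/3.233² ≈ 16.997 (9× faster decay)
As t → ∞, higher modes decay exponentially faster. The n=1 mode dominates: φ ~ c₁ sin(πx/3.233) e^{-λ₁t}.
Decay rate: λ₁ = 2π²/3.233² ≈ 1.889.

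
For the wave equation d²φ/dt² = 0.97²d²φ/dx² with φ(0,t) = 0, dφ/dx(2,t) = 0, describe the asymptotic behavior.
φ oscillates (no decay). Energy is conserved; the solution oscillates indefinitely as standing waves.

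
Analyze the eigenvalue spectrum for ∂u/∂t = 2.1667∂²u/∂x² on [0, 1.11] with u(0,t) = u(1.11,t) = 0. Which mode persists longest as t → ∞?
Eigenvalues: λₙ = 2.1667n²π²/1.11².
First three modes:
  n=1: λ₁ = 2.1667π²/1.11² ≈ 17.356
  n=2: λ₂ = 8.6668π²/1.11² ≈ 69.424 (4× faster decay)
  n=3: λ₃ = 19.5003π²/1.11² ≈ 156.205 (9× faster decay)
As t → ∞, higher modes decay exponentially faster. The n=1 mode dominates: u ~ c₁ sin(πx/1.11) e^{-λ₁t}.
Decay rate: λ₁ = 2.1667π²/1.11² ≈ 17.356.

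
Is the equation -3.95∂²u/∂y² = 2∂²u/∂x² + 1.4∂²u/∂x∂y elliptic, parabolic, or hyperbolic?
Rewriting in standard form: -2∂²u/∂x² - 1.4∂²u/∂x∂y - 3.95∂²u/∂y² = 0. Computing B² - 4AC with A = -2, B = -1.4, C = -3.95: discriminant = -29.64 (negative). Answer: elliptic.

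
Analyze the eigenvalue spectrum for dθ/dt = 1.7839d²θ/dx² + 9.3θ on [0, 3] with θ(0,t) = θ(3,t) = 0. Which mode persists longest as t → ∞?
Eigenvalues: λₙ = 1.7839n²π²/3² - 9.3.
First three modes:
  n=1: λ₁ = 1.7839π²/3² - 9.3 ≈ -7.344
  n=2: λ₂ = 7.1356π²/3² - 9.3 ≈ -1.475
  n=3: λ₃ = 16.0551π²/3² - 9.3 ≈ 8.306
Since 1.7839π²/3² ≈ 1.956 < 9.3, λ₁ < 0.
The n=1 mode grows fastest (−λₙ is largest for n=1) → dominates.
Asymptotic: θ ~ c₁ sin(πx/3) e^{7.344t} (exponential growth at rate −λ₁ ≈ 7.344).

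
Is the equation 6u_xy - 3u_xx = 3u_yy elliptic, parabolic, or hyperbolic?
Rewriting in standard form: -3u_xx + 6u_xy - 3u_yy = 0. Computing B² - 4AC with A = -3, B = 6, C = -3: discriminant = 0 (zero). Answer: parabolic.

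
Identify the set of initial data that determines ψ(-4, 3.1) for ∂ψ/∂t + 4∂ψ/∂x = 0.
A single point: x = -16.4. The characteristic through (-4, 3.1) is x - 4t = const, so x = -4 - 4·3.1 = -16.4.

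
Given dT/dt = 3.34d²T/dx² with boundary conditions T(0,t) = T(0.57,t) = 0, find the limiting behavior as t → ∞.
T → 0. Heat diffuses out through both boundaries.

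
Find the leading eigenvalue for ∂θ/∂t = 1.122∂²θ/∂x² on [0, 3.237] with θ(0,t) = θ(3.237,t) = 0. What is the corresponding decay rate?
Eigenvalues: λₙ = 1.122n²π²/3.237².
First three modes:
  n=1: λ₁ = 1.122π²/3.237² ≈ 1.057
  n=2: λ₂ = 4.488π²/3.237² ≈ 4.227 (4× faster decay)
  n=3: λ₃ = 10.098π²/3.237² ≈ 9.512 (9× faster decay)
As t → ∞, higher modes decay exponentially faster. The n=1 mode dominates: θ ~ c₁ sin(πx/3.237) e^{-λ₁t}.
Decay rate: λ₁ = 1.122π²/3.237² ≈ 1.057.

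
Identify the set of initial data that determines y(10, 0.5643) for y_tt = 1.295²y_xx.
Domain of dependence: [9.2692315, 10.7307685]. Signals travel at speed 1.295, so data within |x - 10| ≤ 1.295·0.5643 = 0.7307685 can reach the point.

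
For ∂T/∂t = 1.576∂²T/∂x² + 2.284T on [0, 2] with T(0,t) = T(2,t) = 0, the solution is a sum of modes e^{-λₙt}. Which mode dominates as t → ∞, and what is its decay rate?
Eigenvalues: λₙ = 1.576n²π²/2² - 2.284.
First three modes:
  n=1: λ₁ = 1.576π²/2² - 2.284 ≈ 1.605
  n=2: λ₂ = 6.304π²/2² - 2.284 ≈ 13.27
  n=3: λ₃ = 14.184π²/2² - 2.284 ≈ 32.714
Since 1.576π²/2² ≈ 3.889 > 2.284, all λₙ > 0.
The n=1 mode decays slowest → dominates as t → ∞.
Asymptotic: T ~ c₁ sin(πx/2) e^{-λ₁t} with decay rate λ₁ ≈ 1.605.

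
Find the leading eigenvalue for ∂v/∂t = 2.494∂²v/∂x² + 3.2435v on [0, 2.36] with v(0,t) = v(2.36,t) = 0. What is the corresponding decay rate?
Eigenvalues: λₙ = 2.494n²π²/2.36² - 3.2435.
First three modes:
  n=1: λ₁ = 2.494π²/2.36² - 3.2435 ≈ 1.176
  n=2: λ₂ = 9.976π²/2.36² - 3.2435 ≈ 14.434
  n=3: λ₃ = 22.446π²/2.36² - 3.2435 ≈ 36.532
Since 2.494π²/2.36² ≈ 4.419 > 3.2435, all λₙ > 0.
The n=1 mode decays slowest → dominates as t → ∞.
Asymptotic: v ~ c₁ sin(πx/2.36) e^{-λ₁t} with decay rate λ₁ ≈ 1.176.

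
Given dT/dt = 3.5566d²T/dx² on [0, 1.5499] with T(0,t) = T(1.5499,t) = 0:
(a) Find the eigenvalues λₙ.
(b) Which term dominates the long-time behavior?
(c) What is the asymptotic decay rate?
Eigenvalues: λₙ = 3.5566n²π²/1.5499².
First three modes:
  n=1: λ₁ = 3.5566π²/1.5499² ≈ 14.613
  n=2: λ₂ = 14.2264π²/1.5499² ≈ 58.45 (4× faster decay)
  n=3: λ₃ = 32.0094π²/1.5499² ≈ 131.513 (9× faster decay)
As t → ∞, higher modes decay exponentially faster. The n=1 mode dominates: T ~ c₁ sin(πx/1.5499) e^{-λ₁t}.
Decay rate: λ₁ = 3.5566π²/1.5499² ≈ 14.613.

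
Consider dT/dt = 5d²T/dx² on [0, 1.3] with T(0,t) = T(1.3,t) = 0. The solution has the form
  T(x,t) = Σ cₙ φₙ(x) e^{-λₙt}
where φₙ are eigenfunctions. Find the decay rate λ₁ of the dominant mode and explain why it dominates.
Eigenvalues: λₙ = 5n²π²/1.3².
First three modes:
  n=1: λ₁ = 5π²/1.3² ≈ 29.2
  n=2: λ₂ = 20π²/1.3² ≈ 116.8 (4× faster decay)
  n=3: λ₃ = 45π²/1.3² ≈ 262.8 (9× faster decay)
As t → ∞, higher modes decay exponentially faster. The n=1 mode dominates: T ~ c₁ sin(πx/1.3) e^{-λ₁t}.
Decay rate: λ₁ = 5π²/1.3² ≈ 29.2.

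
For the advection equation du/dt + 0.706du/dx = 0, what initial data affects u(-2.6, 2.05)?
A single point: x = -4.0473. The characteristic through (-2.6, 2.05) is x - 0.706t = const, so x = -2.6 - 0.706·2.05 = -4.0473.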